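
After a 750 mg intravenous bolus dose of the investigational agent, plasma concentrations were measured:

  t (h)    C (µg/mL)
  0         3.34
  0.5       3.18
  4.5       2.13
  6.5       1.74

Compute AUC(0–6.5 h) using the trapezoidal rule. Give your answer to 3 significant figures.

Trapezoidal AUC_0→6.5:
  [0→0.5]: (3.34+3.18)/2 × 0.5 = 1.63
  [0.5→4.5]: (3.18+2.13)/2 × 4 = 10.62
  [4.5→6.5]: (2.13+1.74)/2 × 2 = 3.87
  Sum = 16.12 µg/mL·h

AUC = 16.1 µg/mL·h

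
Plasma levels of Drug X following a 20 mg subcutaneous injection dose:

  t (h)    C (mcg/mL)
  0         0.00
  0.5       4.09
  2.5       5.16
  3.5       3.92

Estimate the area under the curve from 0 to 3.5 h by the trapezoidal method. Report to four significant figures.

AUC = 14.81 mcg/mL·h

Trapezoidal AUC_0→3.5:
  [0→0.5]: (0.00+4.09)/2 × 0.5 = 1.0225
  [0.5→2.5]: (4.09+5.16)/2 × 2 = 9.25
  [2.5→3.5]: (5.16+3.92)/2 × 1 = 4.54
  Sum = 14.8125 mcg/mL·h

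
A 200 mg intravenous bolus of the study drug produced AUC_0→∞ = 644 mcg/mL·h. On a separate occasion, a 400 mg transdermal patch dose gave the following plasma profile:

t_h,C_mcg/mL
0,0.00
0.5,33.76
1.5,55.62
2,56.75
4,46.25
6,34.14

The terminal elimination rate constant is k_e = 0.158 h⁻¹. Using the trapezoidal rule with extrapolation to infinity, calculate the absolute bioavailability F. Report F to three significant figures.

F = 0.373

Trapezoidal AUC_0→6 (transdermal patch):
  [0→0.5]: (0.00+33.76)/2 × 0.5 = 8.44
  [0.5→1.5]: (33.76+55.62)/2 × 1 = 44.69
  [1.5→2]: (55.62+56.75)/2 × 0.5 = 28.0925
  [2→4]: (56.75+46.25)/2 × 2 = 103.0
  [4→6]: (46.25+34.14)/2 × 2 = 80.39
  Sum = 264.6125 mcg/mL·h
Tail: C_last/k_e = 34.14/0.158 = 216.076
AUC_0→∞ (transdermal patch) = 264.6125 + 216.076 = 480.6885 mcg/mL·h
F = (AUC_ev/D_ev)/(AUC_iv/D_iv) = (480.6885/400)/(644/200) = 1.20172/3.22 = 0.3732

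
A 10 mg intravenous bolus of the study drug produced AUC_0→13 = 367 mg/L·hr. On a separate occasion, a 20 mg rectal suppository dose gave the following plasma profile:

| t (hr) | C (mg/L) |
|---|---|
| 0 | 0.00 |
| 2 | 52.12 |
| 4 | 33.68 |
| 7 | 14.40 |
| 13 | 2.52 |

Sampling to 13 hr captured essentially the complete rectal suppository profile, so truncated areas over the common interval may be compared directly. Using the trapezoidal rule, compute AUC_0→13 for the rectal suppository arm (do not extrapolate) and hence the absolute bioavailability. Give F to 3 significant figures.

F = 0.355

Trapezoidal AUC_0→13 (rectal suppository):
  [0→2]: (0.00+52.12)/2 × 2 = 52.12
  [2→4]: (52.12+33.68)/2 × 2 = 85.8
  [4→7]: (33.68+14.40)/2 × 3 = 72.12
  [7→13]: (14.40+2.52)/2 × 6 = 50.76
  Sum = 260.8 mg/L·hr
F = (AUC_ev/D_ev)/(AUC_iv/D_iv) = (260.8/20)/(367/10) = 13.04/36.7 = 0.3553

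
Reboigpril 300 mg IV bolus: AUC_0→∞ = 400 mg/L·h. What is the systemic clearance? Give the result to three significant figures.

CL = Dose_iv / AUC_0→∞
   = 300 / 400 = 0.75 L/h

CL = 0.750 L/h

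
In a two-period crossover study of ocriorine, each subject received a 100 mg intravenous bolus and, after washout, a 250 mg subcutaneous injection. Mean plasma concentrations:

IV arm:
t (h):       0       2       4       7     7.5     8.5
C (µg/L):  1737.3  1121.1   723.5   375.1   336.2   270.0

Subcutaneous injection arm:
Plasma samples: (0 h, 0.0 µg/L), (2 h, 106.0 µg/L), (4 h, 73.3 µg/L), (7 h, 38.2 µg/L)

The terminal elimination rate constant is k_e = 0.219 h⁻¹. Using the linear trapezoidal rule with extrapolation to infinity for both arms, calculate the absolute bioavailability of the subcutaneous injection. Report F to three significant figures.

F = 0.0311

Trapezoidal AUC_0→8.5 (IV):
  [0→2]: (1737.3+1121.1)/2 × 2 = 2858.4
  [2→4]: (1121.1+723.5)/2 × 2 = 1844.6
  [4→7]: (723.5+375.1)/2 × 3 = 1647.9
  [7→7.5]: (375.1+336.2)/2 × 0.5 = 177.825
  [7.5→8.5]: (336.2+270.0)/2 × 1 = 303.1
  Sum = 6831.825 µg/L·h
IV tail: 270.0/0.219 = 1232.877; AUC_iv,0→∞ = 6831.825 + 1232.877 = 8064.702 µg/L·h
Trapezoidal AUC_0→7 (subcutaneous injection):
  [0→2]: (0.0+106.0)/2 × 2 = 106.0
  [2→4]: (106.0+73.3)/2 × 2 = 179.3
  [4→7]: (73.3+38.2)/2 × 3 = 167.25
  Sum = 452.55 µg/L·h
subcutaneous injection tail: 38.2/0.219 = 174.429; AUC_ev,0→∞ = 452.55 + 174.429 = 626.979 µg/L·h
F = (AUC_ev/D_ev)/(AUC_iv/D_iv) = (626.979/250)/(8064.702/100) = 2.507916/80.64702 = 0.0311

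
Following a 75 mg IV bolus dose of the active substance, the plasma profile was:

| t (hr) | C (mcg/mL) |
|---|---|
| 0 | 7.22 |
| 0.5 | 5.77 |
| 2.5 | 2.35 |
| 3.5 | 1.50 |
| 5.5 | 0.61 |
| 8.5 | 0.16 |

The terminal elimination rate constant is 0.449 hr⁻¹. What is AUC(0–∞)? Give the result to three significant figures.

Trapezoidal AUC_0→8.5:
  [0→0.5]: (7.22+5.77)/2 × 0.5 = 3.2475
  [0.5→2.5]: (5.77+2.35)/2 × 2 = 8.12
  [2.5→3.5]: (2.35+1.50)/2 × 1 = 1.925
  [3.5→5.5]: (1.50+0.61)/2 × 2 = 2.11
  [5.5→8.5]: (0.61+0.16)/2 × 3 = 1.155
  Sum = 16.5575 mcg/mL·hr
Extrapolated tail: C_last / k_e = 0.16 / 0.449 = 0.356
AUC_0→∞ = 16.5575 + 0.356 = 16.9135 mcg/mL·hr

AUC = 16.9 mcg/mL·hr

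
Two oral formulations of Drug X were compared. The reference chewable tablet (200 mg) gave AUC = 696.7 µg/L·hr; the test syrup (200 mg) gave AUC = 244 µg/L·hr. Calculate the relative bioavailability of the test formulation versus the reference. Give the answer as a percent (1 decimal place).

F_rel = (AUC_test/D_test) / (AUC_ref/D_ref)
      = (244/200) / (696.7/200)
      = 1.22 / 3.4835 = 0.3502 = 35.02%

F_rel = 35.0%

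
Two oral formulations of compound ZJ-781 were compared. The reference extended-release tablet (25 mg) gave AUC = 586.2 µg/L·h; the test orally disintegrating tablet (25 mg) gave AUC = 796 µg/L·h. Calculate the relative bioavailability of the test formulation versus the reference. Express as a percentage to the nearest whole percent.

F_rel = (AUC_test/D_test) / (AUC_ref/D_ref)
      = (796/25) / (586.2/25)
      = 31.84 / 23.448 = 1.3579 = 135.79%

F_rel = 136%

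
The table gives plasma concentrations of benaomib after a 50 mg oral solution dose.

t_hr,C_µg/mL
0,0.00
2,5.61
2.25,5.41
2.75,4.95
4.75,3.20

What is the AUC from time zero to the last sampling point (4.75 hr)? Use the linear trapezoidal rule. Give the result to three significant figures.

Trapezoidal AUC_0→4.75:
  [0→2]: (0.00+5.61)/2 × 2 = 5.61
  [2→2.25]: (5.61+5.41)/2 × 0.25 = 1.3775
  [2.25→2.75]: (5.41+4.95)/2 × 0.5 = 2.59
  [2.75→4.75]: (4.95+3.20)/2 × 2 = 8.15
  Sum = 17.7275 µg/mL·hr

AUC = 17.7 µg/mL·hr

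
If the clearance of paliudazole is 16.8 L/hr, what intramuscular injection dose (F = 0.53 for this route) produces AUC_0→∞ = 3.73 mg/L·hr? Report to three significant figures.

Dose = CL × AUC_0→∞ / F
     = 16.8 × 3.73 / 0.53 = 118.234 mg

Dose = 118 mg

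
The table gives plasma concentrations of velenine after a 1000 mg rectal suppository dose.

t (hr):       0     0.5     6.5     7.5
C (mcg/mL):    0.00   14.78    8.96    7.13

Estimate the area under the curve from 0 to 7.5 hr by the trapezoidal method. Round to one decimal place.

AUC = 83.0 mcg/mL·hr

Trapezoidal AUC_0→7.5:
  [0→0.5]: (0.00+14.78)/2 × 0.5 = 3.695
  [0.5→6.5]: (14.78+8.96)/2 × 6 = 71.22
  [6.5→7.5]: (8.96+7.13)/2 × 1 = 8.045
  Sum = 82.96 mcg/mL·hr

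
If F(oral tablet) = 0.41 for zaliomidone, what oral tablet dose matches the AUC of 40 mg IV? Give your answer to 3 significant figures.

D_oral = 97.6 mg

For equal systemic exposure: F × D_ev = D_iv
D_ev = D_iv / F = 40 / 0.41 = 97.561 mg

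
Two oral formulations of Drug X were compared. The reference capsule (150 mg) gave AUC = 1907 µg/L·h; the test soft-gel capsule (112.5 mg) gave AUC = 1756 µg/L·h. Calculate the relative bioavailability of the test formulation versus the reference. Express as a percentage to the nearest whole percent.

F_rel = 123%

F_rel = (AUC_test/D_test) / (AUC_ref/D_ref)
      = (1756/112.5) / (1907/150)
      = 15.6089 / 12.7133 = 1.2278 = 122.78%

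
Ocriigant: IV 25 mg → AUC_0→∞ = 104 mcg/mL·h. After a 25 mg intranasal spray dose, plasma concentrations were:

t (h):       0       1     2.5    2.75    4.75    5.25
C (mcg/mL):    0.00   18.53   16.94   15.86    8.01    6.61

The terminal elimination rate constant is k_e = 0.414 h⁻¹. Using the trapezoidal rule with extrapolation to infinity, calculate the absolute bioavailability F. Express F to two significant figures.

Trapezoidal AUC_0→5.25 (intranasal spray):
  [0→1]: (0.00+18.53)/2 × 1 = 9.265
  [1→2.5]: (18.53+16.94)/2 × 1.5 = 26.6025
  [2.5→2.75]: (16.94+15.86)/2 × 0.25 = 4.1
  [2.75→4.75]: (15.86+8.01)/2 × 2 = 23.87
  [4.75→5.25]: (8.01+6.61)/2 × 0.5 = 3.655
  Sum = 67.4925 mcg/mL·h
Tail: C_last/k_e = 6.61/0.414 = 15.966
AUC_0→∞ (intranasal spray) = 67.4925 + 15.966 = 83.4585 mcg/mL·h
F = (AUC_ev/D_ev)/(AUC_iv/D_iv) = (83.4585/25)/(104/25) = 3.33834/4.16 = 0.8025

F = 0.80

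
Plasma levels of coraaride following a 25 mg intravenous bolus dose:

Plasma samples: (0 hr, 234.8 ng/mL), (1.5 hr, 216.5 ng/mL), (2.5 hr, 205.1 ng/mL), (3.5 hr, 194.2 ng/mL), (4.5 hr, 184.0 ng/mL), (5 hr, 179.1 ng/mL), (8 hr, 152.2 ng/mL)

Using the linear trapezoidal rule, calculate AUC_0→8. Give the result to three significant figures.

Trapezoidal AUC_0→8:
  [0→1.5]: (234.8+216.5)/2 × 1.5 = 338.475
  [1.5→2.5]: (216.5+205.1)/2 × 1 = 210.8
  [2.5→3.5]: (205.1+194.2)/2 × 1 = 199.65
  [3.5→4.5]: (194.2+184.0)/2 × 1 = 189.1
  [4.5→5]: (184.0+179.1)/2 × 0.5 = 90.775
  [5→8]: (179.1+152.2)/2 × 3 = 496.95
  Sum = 1525.75 ng/mL·hr

AUC = 1530 ng/mL·hr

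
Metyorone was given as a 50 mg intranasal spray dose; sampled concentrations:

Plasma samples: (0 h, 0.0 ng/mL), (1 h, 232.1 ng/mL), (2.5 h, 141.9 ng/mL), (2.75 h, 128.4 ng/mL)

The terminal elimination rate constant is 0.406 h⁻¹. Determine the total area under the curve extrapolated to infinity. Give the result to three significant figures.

Trapezoidal AUC_0→2.75:
  [0→1]: (0.0+232.1)/2 × 1 = 116.05
  [1→2.5]: (232.1+141.9)/2 × 1.5 = 280.5
  [2.5→2.75]: (141.9+128.4)/2 × 0.25 = 33.7875
  Sum = 430.3375 ng/mL·h
Extrapolated tail: C_last / k_e = 128.4 / 0.406 = 316.256
AUC_0→∞ = 430.3375 + 316.256 = 746.5935 ng/mL·h

AUC = 747 ng/mL·h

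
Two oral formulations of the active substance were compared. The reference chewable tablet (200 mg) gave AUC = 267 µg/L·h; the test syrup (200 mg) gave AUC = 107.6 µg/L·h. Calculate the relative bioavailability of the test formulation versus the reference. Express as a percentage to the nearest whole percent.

F_rel = 40%

F_rel = (AUC_test/D_test) / (AUC_ref/D_ref)
      = (107.6/200) / (267/200)
      = 0.538 / 1.335 = 0.4030 = 40.30%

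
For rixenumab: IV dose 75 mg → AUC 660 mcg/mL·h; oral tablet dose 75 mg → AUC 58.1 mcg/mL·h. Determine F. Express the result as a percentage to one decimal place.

F = (AUC_ev / D_ev) / (AUC_iv / D_iv)
  = (58.1/75) / (660/75)
  = 0.774667 / 8.8 = 0.0880
  = 8.80%

F = 8.8%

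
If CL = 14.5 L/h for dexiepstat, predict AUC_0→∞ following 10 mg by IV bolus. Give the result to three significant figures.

AUC_0→∞ = Dose_iv / CL
        = 10 / 14.5 = 0.689655 mg/L·h

AUC = 0.690 mg/L·h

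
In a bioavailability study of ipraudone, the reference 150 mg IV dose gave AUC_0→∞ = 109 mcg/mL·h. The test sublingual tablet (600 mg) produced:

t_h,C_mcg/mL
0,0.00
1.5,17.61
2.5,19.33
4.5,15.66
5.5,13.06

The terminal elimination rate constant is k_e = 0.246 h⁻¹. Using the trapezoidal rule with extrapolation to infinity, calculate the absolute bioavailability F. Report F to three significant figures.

F = 0.308

Trapezoidal AUC_0→5.5 (sublingual tablet):
  [0→1.5]: (0.00+17.61)/2 × 1.5 = 13.2075
  [1.5→2.5]: (17.61+19.33)/2 × 1 = 18.47
  [2.5→4.5]: (19.33+15.66)/2 × 2 = 34.99
  [4.5→5.5]: (15.66+13.06)/2 × 1 = 14.36
  Sum = 81.0275 mcg/mL·h
Tail: C_last/k_e = 13.06/0.246 = 53.089
AUC_0→∞ (sublingual tablet) = 81.0275 + 53.089 = 134.1165 mcg/mL·h
F = (AUC_ev/D_ev)/(AUC_iv/D_iv) = (134.1165/600)/(109/150) = 0.2235275/0.726667 = 0.3076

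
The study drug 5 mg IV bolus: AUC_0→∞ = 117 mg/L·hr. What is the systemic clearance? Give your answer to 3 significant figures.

CL = Dose_iv / AUC_0→∞
   = 5 / 117 = 0.042735 L/hr

CL = 0.0427 L/hr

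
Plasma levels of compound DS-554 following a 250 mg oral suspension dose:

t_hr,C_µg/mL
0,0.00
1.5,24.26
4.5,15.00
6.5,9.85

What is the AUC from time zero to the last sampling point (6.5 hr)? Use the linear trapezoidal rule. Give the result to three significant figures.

AUC = 102 µg/mL·hr

Trapezoidal AUC_0→6.5:
  [0→1.5]: (0.00+24.26)/2 × 1.5 = 18.195
  [1.5→4.5]: (24.26+15.00)/2 × 3 = 58.89
  [4.5→6.5]: (15.00+9.85)/2 × 2 = 24.85
  Sum = 101.935 µg/mL·hr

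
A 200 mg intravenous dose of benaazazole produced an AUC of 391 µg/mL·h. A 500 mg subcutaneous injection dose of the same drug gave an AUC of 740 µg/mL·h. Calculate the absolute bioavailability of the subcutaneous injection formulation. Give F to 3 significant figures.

F = 0.757

F = (AUC_ev / D_ev) / (AUC_iv / D_iv)
  = (740/500) / (391/200)
  = 1.48 / 1.955 = 0.7570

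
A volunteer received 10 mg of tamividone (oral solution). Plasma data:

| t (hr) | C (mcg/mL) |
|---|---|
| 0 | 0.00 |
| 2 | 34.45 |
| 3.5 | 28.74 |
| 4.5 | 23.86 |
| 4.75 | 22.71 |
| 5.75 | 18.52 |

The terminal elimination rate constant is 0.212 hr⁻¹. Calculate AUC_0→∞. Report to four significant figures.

AUC = 221.9 mcg/mL·hr

Trapezoidal AUC_0→5.75:
  [0→2]: (0.00+34.45)/2 × 2 = 34.45
  [2→3.5]: (34.45+28.74)/2 × 1.5 = 47.3925
  [3.5→4.5]: (28.74+23.86)/2 × 1 = 26.3
  [4.5→4.75]: (23.86+22.71)/2 × 0.25 = 5.82125
  [4.75→5.75]: (22.71+18.52)/2 × 1 = 20.615
  Sum = 134.57875 mcg/mL·hr
Extrapolated tail: C_last / k_e = 18.52 / 0.212 = 87.358
AUC_0→∞ = 134.57875 + 87.358 = 221.93675 mcg/mL·hr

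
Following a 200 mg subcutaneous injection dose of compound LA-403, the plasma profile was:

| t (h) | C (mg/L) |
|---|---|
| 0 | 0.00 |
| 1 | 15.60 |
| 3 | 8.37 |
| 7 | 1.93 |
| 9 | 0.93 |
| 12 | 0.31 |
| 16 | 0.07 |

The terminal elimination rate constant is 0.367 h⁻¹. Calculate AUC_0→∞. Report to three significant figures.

AUC = 58.0 mg/L·h

Trapezoidal AUC_0→16:
  [0→1]: (0.00+15.60)/2 × 1 = 7.8
  [1→3]: (15.60+8.37)/2 × 2 = 23.97
  [3→7]: (8.37+1.93)/2 × 4 = 20.6
  [7→9]: (1.93+0.93)/2 × 2 = 2.86
  [9→12]: (0.93+0.31)/2 × 3 = 1.86
  [12→16]: (0.31+0.07)/2 × 4 = 0.76
  Sum = 57.85 mg/L·h
Extrapolated tail: C_last / k_e = 0.07 / 0.367 = 0.191
AUC_0→∞ = 57.85 + 0.191 = 58.041 mg/L·h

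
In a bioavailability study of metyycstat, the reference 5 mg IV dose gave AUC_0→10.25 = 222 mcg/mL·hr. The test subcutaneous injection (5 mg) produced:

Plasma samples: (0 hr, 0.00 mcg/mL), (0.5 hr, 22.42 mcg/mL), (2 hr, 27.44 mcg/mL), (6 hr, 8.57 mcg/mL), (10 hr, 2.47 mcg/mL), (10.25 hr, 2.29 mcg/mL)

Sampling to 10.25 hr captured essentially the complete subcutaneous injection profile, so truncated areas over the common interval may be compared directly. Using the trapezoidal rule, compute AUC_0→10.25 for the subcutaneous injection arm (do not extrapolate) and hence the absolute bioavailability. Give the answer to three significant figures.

Trapezoidal AUC_0→10.25 (subcutaneous injection):
  [0→0.5]: (0.00+22.42)/2 × 0.5 = 5.605
  [0.5→2]: (22.42+27.44)/2 × 1.5 = 37.395
  [2→6]: (27.44+8.57)/2 × 4 = 72.02
  [6→10]: (8.57+2.47)/2 × 4 = 22.08
  [10→10.25]: (2.47+2.29)/2 × 0.25 = 0.595
  Sum = 137.695 mcg/mL·hr
F = (AUC_ev/D_ev)/(AUC_iv/D_iv) = (137.695/5)/(222/5) = 27.539/44.4 = 0.6202

F = 0.620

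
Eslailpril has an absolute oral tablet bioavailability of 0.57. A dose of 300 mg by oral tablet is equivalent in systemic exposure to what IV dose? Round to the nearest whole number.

Systemic exposure from an extravascular dose = F × D_ev, so the equivalent IV dose is F × D_ev.
D_iv = F × D_ev = 0.57 × 300 = 171 mg

D_iv = 171 mg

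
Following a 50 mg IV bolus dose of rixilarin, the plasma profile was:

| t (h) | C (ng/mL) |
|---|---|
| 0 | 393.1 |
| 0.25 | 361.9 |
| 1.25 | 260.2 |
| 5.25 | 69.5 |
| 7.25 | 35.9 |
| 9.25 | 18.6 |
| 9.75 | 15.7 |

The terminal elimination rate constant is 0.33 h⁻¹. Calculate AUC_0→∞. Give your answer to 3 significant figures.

Trapezoidal AUC_0→9.75:
  [0→0.25]: (393.1+361.9)/2 × 0.25 = 94.375
  [0.25→1.25]: (361.9+260.2)/2 × 1 = 311.05
  [1.25→5.25]: (260.2+69.5)/2 × 4 = 659.4
  [5.25→7.25]: (69.5+35.9)/2 × 2 = 105.4
  [7.25→9.25]: (35.9+18.6)/2 × 2 = 54.5
  [9.25→9.75]: (18.6+15.7)/2 × 0.5 = 8.575
  Sum = 1233.3 ng/mL·h
Extrapolated tail: C_last / k_e = 15.7 / 0.33 = 47.576
AUC_0→∞ = 1233.3 + 47.576 = 1280.876 ng/mL·h

AUC = 1280 ng/mL·h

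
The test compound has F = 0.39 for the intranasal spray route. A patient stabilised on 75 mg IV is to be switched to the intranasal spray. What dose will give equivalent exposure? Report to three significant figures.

For equal systemic exposure: F × D_ev = D_iv
D_ev = D_iv / F = 75 / 0.39 = 192.308 mg

D_intranasal = 192 mg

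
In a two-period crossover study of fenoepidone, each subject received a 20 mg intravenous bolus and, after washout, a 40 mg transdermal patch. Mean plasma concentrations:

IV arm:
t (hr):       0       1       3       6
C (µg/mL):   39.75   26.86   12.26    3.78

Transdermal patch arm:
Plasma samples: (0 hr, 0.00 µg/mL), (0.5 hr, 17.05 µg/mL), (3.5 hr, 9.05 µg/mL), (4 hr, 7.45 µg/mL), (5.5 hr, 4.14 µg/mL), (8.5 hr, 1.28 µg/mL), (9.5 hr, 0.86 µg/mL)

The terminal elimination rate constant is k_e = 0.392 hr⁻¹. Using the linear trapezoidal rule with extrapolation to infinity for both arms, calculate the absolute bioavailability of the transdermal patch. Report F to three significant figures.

F = 0.319

Trapezoidal AUC_0→6 (IV):
  [0→1]: (39.75+26.86)/2 × 1 = 33.305
  [1→3]: (26.86+12.26)/2 × 2 = 39.12
  [3→6]: (12.26+3.78)/2 × 3 = 24.06
  Sum = 96.485 µg/mL·hr
IV tail: 3.78/0.392 = 9.643; AUC_iv,0→∞ = 96.485 + 9.643 = 106.128 µg/mL·hr
Trapezoidal AUC_0→9.5 (transdermal patch):
  [0→0.5]: (0.00+17.05)/2 × 0.5 = 4.2625
  [0.5→3.5]: (17.05+9.05)/2 × 3 = 39.15
  [3.5→4]: (9.05+7.45)/2 × 0.5 = 4.125
  [4→5.5]: (7.45+4.14)/2 × 1.5 = 8.6925
  [5.5→8.5]: (4.14+1.28)/2 × 3 = 8.13
  [8.5→9.5]: (1.28+0.86)/2 × 1 = 1.07
  Sum = 65.43 µg/mL·hr
transdermal patch tail: 0.86/0.392 = 2.194; AUC_ev,0→∞ = 65.43 + 2.194 = 67.624 µg/mL·hr
F = (AUC_ev/D_ev)/(AUC_iv/D_iv) = (67.624/40)/(106.128/20) = 1.6906/5.3064 = 0.3186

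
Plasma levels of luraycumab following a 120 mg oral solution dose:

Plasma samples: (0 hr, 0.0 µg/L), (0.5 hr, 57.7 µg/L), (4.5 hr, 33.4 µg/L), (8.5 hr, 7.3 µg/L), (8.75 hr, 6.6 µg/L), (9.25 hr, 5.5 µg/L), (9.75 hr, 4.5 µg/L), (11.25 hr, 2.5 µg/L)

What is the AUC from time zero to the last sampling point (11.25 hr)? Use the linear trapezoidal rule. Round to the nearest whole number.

Trapezoidal AUC_0→11.25:
  [0→0.5]: (0.0+57.7)/2 × 0.5 = 14.425
  [0.5→4.5]: (57.7+33.4)/2 × 4 = 182.2
  [4.5→8.5]: (33.4+7.3)/2 × 4 = 81.4
  [8.5→8.75]: (7.3+6.6)/2 × 0.25 = 1.7375
  [8.75→9.25]: (6.6+5.5)/2 × 0.5 = 3.025
  [9.25→9.75]: (5.5+4.5)/2 × 0.5 = 2.5
  [9.75→11.25]: (4.5+2.5)/2 × 1.5 = 5.25
  Sum = 290.5375 µg/L·hr

AUC = 291 µg/L·hr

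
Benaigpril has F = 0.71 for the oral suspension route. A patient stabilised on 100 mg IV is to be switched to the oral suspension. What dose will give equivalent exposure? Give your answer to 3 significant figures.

For equal systemic exposure: F × D_ev = D_iv
D_ev = D_iv / F = 100 / 0.71 = 140.845 mg

D_oral = 141 mg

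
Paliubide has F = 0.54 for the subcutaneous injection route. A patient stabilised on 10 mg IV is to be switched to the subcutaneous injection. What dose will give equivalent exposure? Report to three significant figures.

D_subcutaneous = 18.5 mg

For equal systemic exposure: F × D_ev = D_iv
D_ev = D_iv / F = 10 / 0.54 = 18.5185 mg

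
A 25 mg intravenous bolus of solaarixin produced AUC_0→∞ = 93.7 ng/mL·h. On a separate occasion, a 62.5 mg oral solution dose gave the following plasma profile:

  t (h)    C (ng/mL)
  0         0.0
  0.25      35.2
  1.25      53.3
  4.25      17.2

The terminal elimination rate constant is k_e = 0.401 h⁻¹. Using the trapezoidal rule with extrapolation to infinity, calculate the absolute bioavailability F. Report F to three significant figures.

Trapezoidal AUC_0→4.25 (oral solution):
  [0→0.25]: (0.0+35.2)/2 × 0.25 = 4.4
  [0.25→1.25]: (35.2+53.3)/2 × 1 = 44.25
  [1.25→4.25]: (53.3+17.2)/2 × 3 = 105.75
  Sum = 154.4 ng/mL·h
Tail: C_last/k_e = 17.2/0.401 = 42.893
AUC_0→∞ (oral solution) = 154.4 + 42.893 = 197.293 ng/mL·h
F = (AUC_ev/D_ev)/(AUC_iv/D_iv) = (197.293/62.5)/(93.7/25) = 3.156688/3.748 = 0.8422

F = 0.842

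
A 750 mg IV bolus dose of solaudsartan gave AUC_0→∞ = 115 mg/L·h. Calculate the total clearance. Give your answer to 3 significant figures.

CL = 6.52 L/h

CL = Dose_iv / AUC_0→∞
   = 750 / 115 = 6.52174 L/h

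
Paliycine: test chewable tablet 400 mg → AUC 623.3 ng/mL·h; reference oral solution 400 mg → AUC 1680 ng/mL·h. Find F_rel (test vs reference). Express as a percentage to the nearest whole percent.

F_rel = (AUC_test/D_test) / (AUC_ref/D_ref)
      = (623.3/400) / (1680/400)
      = 1.55825 / 4.2 = 0.3710 = 37.10%

F_rel = 37%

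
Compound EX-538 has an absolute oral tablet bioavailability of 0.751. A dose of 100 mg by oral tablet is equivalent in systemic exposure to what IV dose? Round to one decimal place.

Systemic exposure from an extravascular dose = F × D_ev, so the equivalent IV dose is F × D_ev.
D_iv = F × D_ev = 0.751 × 100 = 75.1 mg

D_iv = 75.1 mg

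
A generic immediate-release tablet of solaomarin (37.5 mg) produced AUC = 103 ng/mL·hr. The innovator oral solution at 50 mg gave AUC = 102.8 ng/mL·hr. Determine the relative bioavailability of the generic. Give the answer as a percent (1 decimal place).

F_rel = (AUC_test/D_test) / (AUC_ref/D_ref)
      = (103/37.5) / (102.8/50)
      = 2.74667 / 2.056 = 1.3359 = 133.59%

F_rel = 133.6%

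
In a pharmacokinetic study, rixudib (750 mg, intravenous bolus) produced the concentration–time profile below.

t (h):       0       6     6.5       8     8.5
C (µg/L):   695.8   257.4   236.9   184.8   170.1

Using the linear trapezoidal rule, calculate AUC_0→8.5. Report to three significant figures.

AUC = 3390 µg/L·h

Trapezoidal AUC_0→8.5:
  [0→6]: (695.8+257.4)/2 × 6 = 2859.6
  [6→6.5]: (257.4+236.9)/2 × 0.5 = 123.575
  [6.5→8]: (236.9+184.8)/2 × 1.5 = 316.275
  [8→8.5]: (184.8+170.1)/2 × 0.5 = 88.725
  Sum = 3388.175 µg/L·h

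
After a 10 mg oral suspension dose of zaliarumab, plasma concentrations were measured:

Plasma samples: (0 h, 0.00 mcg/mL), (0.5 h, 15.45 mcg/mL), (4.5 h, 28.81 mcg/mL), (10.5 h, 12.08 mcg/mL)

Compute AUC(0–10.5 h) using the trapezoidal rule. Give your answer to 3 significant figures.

AUC = 215 mcg/mL·h

Trapezoidal AUC_0→10.5:
  [0→0.5]: (0.00+15.45)/2 × 0.5 = 3.8625
  [0.5→4.5]: (15.45+28.81)/2 × 4 = 88.52
  [4.5→10.5]: (28.81+12.08)/2 × 6 = 122.67
  Sum = 215.0525 mcg/mL·h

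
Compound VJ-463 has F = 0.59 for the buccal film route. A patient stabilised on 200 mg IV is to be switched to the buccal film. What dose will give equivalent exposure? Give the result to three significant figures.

D_buccal = 339 mg

For equal systemic exposure: F × D_ev = D_iv
D_ev = D_iv / F = 200 / 0.59 = 338.983 mg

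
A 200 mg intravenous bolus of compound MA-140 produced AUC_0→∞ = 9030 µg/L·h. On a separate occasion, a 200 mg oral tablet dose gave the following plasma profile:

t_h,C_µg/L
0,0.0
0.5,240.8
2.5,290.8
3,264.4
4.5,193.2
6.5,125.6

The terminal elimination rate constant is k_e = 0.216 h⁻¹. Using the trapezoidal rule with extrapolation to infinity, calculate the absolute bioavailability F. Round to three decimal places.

F = 0.219

Trapezoidal AUC_0→6.5 (oral tablet):
  [0→0.5]: (0.0+240.8)/2 × 0.5 = 60.2
  [0.5→2.5]: (240.8+290.8)/2 × 2 = 531.6
  [2.5→3]: (290.8+264.4)/2 × 0.5 = 138.8
  [3→4.5]: (264.4+193.2)/2 × 1.5 = 343.2
  [4.5→6.5]: (193.2+125.6)/2 × 2 = 318.8
  Sum = 1392.6 µg/L·h
Tail: C_last/k_e = 125.6/0.216 = 581.481
AUC_0→∞ (oral tablet) = 1392.6 + 581.481 = 1974.081 µg/L·h
F = (AUC_ev/D_ev)/(AUC_iv/D_iv) = (1974.081/200)/(9030/200) = 9.870405/45.15 = 0.2186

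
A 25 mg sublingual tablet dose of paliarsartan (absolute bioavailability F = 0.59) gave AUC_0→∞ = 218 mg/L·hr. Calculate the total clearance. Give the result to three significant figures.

CL = F × Dose / AUC_0→∞
   = 0.59 × 25 / 218 = 0.0676606 L/hr

CL = 0.0677 L/hr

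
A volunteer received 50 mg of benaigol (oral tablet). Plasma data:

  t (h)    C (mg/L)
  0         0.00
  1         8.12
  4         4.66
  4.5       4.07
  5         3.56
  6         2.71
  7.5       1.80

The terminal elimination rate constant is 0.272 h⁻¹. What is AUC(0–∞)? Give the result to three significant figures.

Trapezoidal AUC_0→7.5:
  [0→1]: (0.00+8.12)/2 × 1 = 4.06
  [1→4]: (8.12+4.66)/2 × 3 = 19.17
  [4→4.5]: (4.66+4.07)/2 × 0.5 = 2.1825
  [4.5→5]: (4.07+3.56)/2 × 0.5 = 1.9075
  [5→6]: (3.56+2.71)/2 × 1 = 3.135
  [6→7.5]: (2.71+1.80)/2 × 1.5 = 3.3825
  Sum = 33.8375 mg/L·h
Extrapolated tail: C_last / k_e = 1.80 / 0.272 = 6.618
AUC_0→∞ = 33.8375 + 6.618 = 40.4555 mg/L·h

AUC = 40.5 mg/L·h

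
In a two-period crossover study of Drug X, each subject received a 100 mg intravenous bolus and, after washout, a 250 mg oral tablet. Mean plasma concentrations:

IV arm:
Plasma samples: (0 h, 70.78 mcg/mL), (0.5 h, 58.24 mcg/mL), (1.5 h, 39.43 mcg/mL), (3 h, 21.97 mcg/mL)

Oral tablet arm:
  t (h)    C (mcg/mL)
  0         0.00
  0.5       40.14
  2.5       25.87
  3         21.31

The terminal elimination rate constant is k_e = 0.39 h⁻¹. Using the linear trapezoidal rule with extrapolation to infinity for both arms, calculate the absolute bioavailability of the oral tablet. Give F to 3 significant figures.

F = 0.311

Trapezoidal AUC_0→3 (IV):
  [0→0.5]: (70.78+58.24)/2 × 0.5 = 32.255
  [0.5→1.5]: (58.24+39.43)/2 × 1 = 48.835
  [1.5→3]: (39.43+21.97)/2 × 1.5 = 46.05
  Sum = 127.14 mcg/mL·h
IV tail: 21.97/0.39 = 56.333; AUC_iv,0→∞ = 127.14 + 56.333 = 183.473 mcg/mL·h
Trapezoidal AUC_0→3 (oral tablet):
  [0→0.5]: (0.00+40.14)/2 × 0.5 = 10.035
  [0.5→2.5]: (40.14+25.87)/2 × 2 = 66.01
  [2.5→3]: (25.87+21.31)/2 × 0.5 = 11.795
  Sum = 87.84 mcg/mL·h
oral tablet tail: 21.31/0.39 = 54.641; AUC_ev,0→∞ = 87.84 + 54.641 = 142.481 mcg/mL·h
F = (AUC_ev/D_ev)/(AUC_iv/D_iv) = (142.481/250)/(183.473/100) = 0.569924/1.83473 = 0.3106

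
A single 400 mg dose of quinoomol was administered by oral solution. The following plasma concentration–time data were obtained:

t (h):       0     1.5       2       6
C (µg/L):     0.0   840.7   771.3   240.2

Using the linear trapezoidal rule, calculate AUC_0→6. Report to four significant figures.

AUC = 3057 µg/L·h

Trapezoidal AUC_0→6:
  [0→1.5]: (0.0+840.7)/2 × 1.5 = 630.525
  [1.5→2]: (840.7+771.3)/2 × 0.5 = 403.0
  [2→6]: (771.3+240.2)/2 × 4 = 2023.0
  Sum = 3056.525 µg/L·h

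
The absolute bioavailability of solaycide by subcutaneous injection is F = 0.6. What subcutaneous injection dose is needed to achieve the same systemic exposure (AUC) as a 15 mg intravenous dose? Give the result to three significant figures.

D_subcutaneous = 25.0 mg

For equal systemic exposure: F × D_ev = D_iv
D_ev = D_iv / F = 15 / 0.6 = 25 mg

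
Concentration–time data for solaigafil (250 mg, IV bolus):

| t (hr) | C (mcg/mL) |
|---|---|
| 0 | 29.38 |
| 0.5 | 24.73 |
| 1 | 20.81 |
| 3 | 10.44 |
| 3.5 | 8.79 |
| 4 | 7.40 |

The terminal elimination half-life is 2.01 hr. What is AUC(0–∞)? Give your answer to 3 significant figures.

AUC = 86.5 mcg/mL·hr

Trapezoidal AUC_0→4:
  [0→0.5]: (29.38+24.73)/2 × 0.5 = 13.5275
  [0.5→1]: (24.73+20.81)/2 × 0.5 = 11.385
  [1→3]: (20.81+10.44)/2 × 2 = 31.25
  [3→3.5]: (10.44+8.79)/2 × 0.5 = 4.8075
  [3.5→4]: (8.79+7.40)/2 × 0.5 = 4.0475
  Sum = 65.0175 mcg/mL·hr
k_e = ln2 / t½ = 0.693147 / 2.01 = 0.3448 hr^-1
Extrapolated tail: C_last / k_e = 7.40 / 0.3448 = 21.462
AUC_0→∞ = 65.0175 + 21.462 = 86.4795 mcg/mL·hr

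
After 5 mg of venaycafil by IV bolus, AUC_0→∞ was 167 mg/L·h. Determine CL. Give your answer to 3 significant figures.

CL = Dose_iv / AUC_0→∞
   = 5 / 167 = 0.0299401 L/h

CL = 0.0299 L/h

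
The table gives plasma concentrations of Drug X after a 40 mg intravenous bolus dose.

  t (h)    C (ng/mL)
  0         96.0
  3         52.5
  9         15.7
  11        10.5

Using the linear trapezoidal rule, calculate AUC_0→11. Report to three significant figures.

Trapezoidal AUC_0→11:
  [0→3]: (96.0+52.5)/2 × 3 = 222.75
  [3→9]: (52.5+15.7)/2 × 6 = 204.6
  [9→11]: (15.7+10.5)/2 × 2 = 26.2
  Sum = 453.55 ng/mL·h

AUC = 454 ng/mL·h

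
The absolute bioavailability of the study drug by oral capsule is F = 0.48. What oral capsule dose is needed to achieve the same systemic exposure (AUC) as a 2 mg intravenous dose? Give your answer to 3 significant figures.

For equal systemic exposure: F × D_ev = D_iv
D_ev = D_iv / F = 2 / 0.48 = 4.16667 mg

D_oral = 4.17 mg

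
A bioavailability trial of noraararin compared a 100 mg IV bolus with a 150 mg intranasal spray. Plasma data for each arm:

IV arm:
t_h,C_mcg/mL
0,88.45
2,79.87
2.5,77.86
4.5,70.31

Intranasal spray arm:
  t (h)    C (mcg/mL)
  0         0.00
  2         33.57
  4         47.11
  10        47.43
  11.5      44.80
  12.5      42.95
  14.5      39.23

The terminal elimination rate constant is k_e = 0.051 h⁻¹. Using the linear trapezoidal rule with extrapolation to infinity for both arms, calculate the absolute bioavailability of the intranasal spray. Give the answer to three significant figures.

F = 0.524

Trapezoidal AUC_0→4.5 (IV):
  [0→2]: (88.45+79.87)/2 × 2 = 168.32
  [2→2.5]: (79.87+77.86)/2 × 0.5 = 39.4325
  [2.5→4.5]: (77.86+70.31)/2 × 2 = 148.17
  Sum = 355.9225 mcg/mL·h
IV tail: 70.31/0.051 = 1378.627; AUC_iv,0→∞ = 355.9225 + 1378.627 = 1734.5495 mcg/mL·h
Trapezoidal AUC_0→14.5 (intranasal spray):
  [0→2]: (0.00+33.57)/2 × 2 = 33.57
  [2→4]: (33.57+47.11)/2 × 2 = 80.68
  [4→10]: (47.11+47.43)/2 × 6 = 283.62
  [10→11.5]: (47.43+44.80)/2 × 1.5 = 69.1725
  [11.5→12.5]: (44.80+42.95)/2 × 1 = 43.875
  [12.5→14.5]: (42.95+39.23)/2 × 2 = 82.18
  Sum = 593.0975 mcg/mL·h
intranasal spray tail: 39.23/0.051 = 769.216; AUC_ev,0→∞ = 593.0975 + 769.216 = 1362.3135 mcg/mL·h
F = (AUC_ev/D_ev)/(AUC_iv/D_iv) = (1362.3135/150)/(1734.5495/100) = 9.08209/17.345495 = 0.5236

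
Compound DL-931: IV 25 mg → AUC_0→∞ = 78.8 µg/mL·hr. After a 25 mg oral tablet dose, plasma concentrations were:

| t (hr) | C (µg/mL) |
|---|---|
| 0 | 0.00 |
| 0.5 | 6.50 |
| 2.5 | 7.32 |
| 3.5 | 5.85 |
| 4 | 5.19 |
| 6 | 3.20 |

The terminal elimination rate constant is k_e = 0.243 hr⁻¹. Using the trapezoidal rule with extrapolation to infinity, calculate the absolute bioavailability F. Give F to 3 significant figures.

Trapezoidal AUC_0→6 (oral tablet):
  [0→0.5]: (0.00+6.50)/2 × 0.5 = 1.625
  [0.5→2.5]: (6.50+7.32)/2 × 2 = 13.82
  [2.5→3.5]: (7.32+5.85)/2 × 1 = 6.585
  [3.5→4]: (5.85+5.19)/2 × 0.5 = 2.76
  [4→6]: (5.19+3.20)/2 × 2 = 8.39
  Sum = 33.18 µg/mL·hr
Tail: C_last/k_e = 3.20/0.243 = 13.169
AUC_0→∞ (oral tablet) = 33.18 + 13.169 = 46.349 µg/mL·hr
F = (AUC_ev/D_ev)/(AUC_iv/D_iv) = (46.349/25)/(78.8/25) = 1.85396/3.152 = 0.5882

F = 0.588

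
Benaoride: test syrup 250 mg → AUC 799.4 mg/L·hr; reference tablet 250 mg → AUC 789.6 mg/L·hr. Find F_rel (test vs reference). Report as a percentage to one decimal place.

F_rel = (AUC_test/D_test) / (AUC_ref/D_ref)
      = (799.4/250) / (789.6/250)
      = 3.1976 / 3.1584 = 1.0124 = 101.24%

F_rel = 101.2%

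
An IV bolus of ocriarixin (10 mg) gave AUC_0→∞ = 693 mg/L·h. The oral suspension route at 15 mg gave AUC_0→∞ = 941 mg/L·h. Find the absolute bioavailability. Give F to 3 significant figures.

F = (AUC_ev / D_ev) / (AUC_iv / D_iv)
  = (941/15) / (693/10)
  = 62.7333 / 69.3 = 0.9052

F = 0.905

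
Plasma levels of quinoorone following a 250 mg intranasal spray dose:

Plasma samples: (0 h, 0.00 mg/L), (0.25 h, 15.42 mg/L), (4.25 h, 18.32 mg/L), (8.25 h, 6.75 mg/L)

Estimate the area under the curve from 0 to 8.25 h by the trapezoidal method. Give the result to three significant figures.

AUC = 120 mg/L·h

Trapezoidal AUC_0→8.25:
  [0→0.25]: (0.00+15.42)/2 × 0.25 = 1.9275
  [0.25→4.25]: (15.42+18.32)/2 × 4 = 67.48
  [4.25→8.25]: (18.32+6.75)/2 × 4 = 50.14
  Sum = 119.5475 mg/L·h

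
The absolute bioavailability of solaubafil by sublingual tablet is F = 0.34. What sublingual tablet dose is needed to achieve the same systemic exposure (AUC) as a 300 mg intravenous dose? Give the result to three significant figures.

D_sublingual = 882 mg

For equal systemic exposure: F × D_ev = D_iv
D_ev = D_iv / F = 300 / 0.34 = 882.353 mg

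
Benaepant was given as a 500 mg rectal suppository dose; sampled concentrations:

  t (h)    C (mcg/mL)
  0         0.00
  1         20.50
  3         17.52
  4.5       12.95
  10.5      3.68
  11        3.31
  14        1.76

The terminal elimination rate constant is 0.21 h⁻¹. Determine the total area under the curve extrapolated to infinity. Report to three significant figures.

Trapezoidal AUC_0→14:
  [0→1]: (0.00+20.50)/2 × 1 = 10.25
  [1→3]: (20.50+17.52)/2 × 2 = 38.02
  [3→4.5]: (17.52+12.95)/2 × 1.5 = 22.8525
  [4.5→10.5]: (12.95+3.68)/2 × 6 = 49.89
  [10.5→11]: (3.68+3.31)/2 × 0.5 = 1.7475
  [11→14]: (3.31+1.76)/2 × 3 = 7.605
  Sum = 130.365 mcg/mL·h
Extrapolated tail: C_last / k_e = 1.76 / 0.21 = 8.381
AUC_0→∞ = 130.365 + 8.381 = 138.746 mcg/mL·h

AUC = 139 mcg/mL·h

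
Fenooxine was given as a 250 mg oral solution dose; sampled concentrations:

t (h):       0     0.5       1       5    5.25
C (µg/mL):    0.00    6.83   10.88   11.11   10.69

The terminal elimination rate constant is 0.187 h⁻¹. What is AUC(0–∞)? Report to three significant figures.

Trapezoidal AUC_0→5.25:
  [0→0.5]: (0.00+6.83)/2 × 0.5 = 1.7075
  [0.5→1]: (6.83+10.88)/2 × 0.5 = 4.4275
  [1→5]: (10.88+11.11)/2 × 4 = 43.98
  [5→5.25]: (11.11+10.69)/2 × 0.25 = 2.725
  Sum = 52.84 µg/mL·h
Extrapolated tail: C_last / k_e = 10.69 / 0.187 = 57.166
AUC_0→∞ = 52.84 + 57.166 = 110.006 µg/mL·h

AUC = 110 µg/mL·h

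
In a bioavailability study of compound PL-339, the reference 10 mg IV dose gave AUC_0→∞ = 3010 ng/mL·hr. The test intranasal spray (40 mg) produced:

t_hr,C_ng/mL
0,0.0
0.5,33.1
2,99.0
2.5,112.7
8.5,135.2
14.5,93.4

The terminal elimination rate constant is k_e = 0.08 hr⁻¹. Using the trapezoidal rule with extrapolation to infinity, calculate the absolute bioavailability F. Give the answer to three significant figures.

F = 0.229

Trapezoidal AUC_0→14.5 (intranasal spray):
  [0→0.5]: (0.0+33.1)/2 × 0.5 = 8.275
  [0.5→2]: (33.1+99.0)/2 × 1.5 = 99.075
  [2→2.5]: (99.0+112.7)/2 × 0.5 = 52.925
  [2.5→8.5]: (112.7+135.2)/2 × 6 = 743.7
  [8.5→14.5]: (135.2+93.4)/2 × 6 = 685.8
  Sum = 1589.775 ng/mL·hr
Tail: C_last/k_e = 93.4/0.08 = 1167.500
AUC_0→∞ (intranasal spray) = 1589.775 + 1167.500 = 2757.275 ng/mL·hr
F = (AUC_ev/D_ev)/(AUC_iv/D_iv) = (2757.275/40)/(3010/10) = 68.931875/301 = 0.2290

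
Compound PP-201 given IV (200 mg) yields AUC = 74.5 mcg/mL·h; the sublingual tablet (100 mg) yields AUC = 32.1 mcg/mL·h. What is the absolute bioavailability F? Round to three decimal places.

F = (AUC_ev / D_ev) / (AUC_iv / D_iv)
  = (32.1/100) / (74.5/200)
  = 0.321 / 0.3725 = 0.8617

F = 0.862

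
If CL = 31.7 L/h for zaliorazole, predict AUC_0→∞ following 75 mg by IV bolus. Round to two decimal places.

AUC_0→∞ = Dose_iv / CL
        = 75 / 31.7 = 2.36593 mg/L·h

AUC = 2.37 mg/L·h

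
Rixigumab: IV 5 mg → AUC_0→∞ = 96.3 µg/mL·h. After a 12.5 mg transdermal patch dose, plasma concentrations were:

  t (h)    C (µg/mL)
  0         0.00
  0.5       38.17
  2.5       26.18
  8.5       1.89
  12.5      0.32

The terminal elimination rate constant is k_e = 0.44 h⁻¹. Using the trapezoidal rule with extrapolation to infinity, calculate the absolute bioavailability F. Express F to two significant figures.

Trapezoidal AUC_0→12.5 (transdermal patch):
  [0→0.5]: (0.00+38.17)/2 × 0.5 = 9.5425
  [0.5→2.5]: (38.17+26.18)/2 × 2 = 64.35
  [2.5→8.5]: (26.18+1.89)/2 × 6 = 84.21
  [8.5→12.5]: (1.89+0.32)/2 × 4 = 4.42
  Sum = 162.5225 µg/mL·h
Tail: C_last/k_e = 0.32/0.44 = 0.727
AUC_0→∞ (transdermal patch) = 162.5225 + 0.727 = 163.2495 µg/mL·h
F = (AUC_ev/D_ev)/(AUC_iv/D_iv) = (163.2495/12.5)/(96.3/5) = 13.05996/19.26 = 0.6781

F = 0.68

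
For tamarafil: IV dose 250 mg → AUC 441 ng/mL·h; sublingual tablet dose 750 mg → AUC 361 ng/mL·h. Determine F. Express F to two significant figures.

F = (AUC_ev / D_ev) / (AUC_iv / D_iv)
  = (361/750) / (441/250)
  = 0.481333 / 1.764 = 0.2729

F = 0.27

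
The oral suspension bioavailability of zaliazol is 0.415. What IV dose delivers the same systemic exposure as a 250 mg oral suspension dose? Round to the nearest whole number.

Systemic exposure from an extravascular dose = F × D_ev, so the equivalent IV dose is F × D_ev.
D_iv = F × D_ev = 0.415 × 250 = 103.75 mg

D_iv = 104 mg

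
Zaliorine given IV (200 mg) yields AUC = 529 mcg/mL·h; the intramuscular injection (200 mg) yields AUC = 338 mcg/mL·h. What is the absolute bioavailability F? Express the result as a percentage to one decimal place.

F = 63.9%

F = (AUC_ev / D_ev) / (AUC_iv / D_iv)
  = (338/200) / (529/200)
  = 1.69 / 2.645 = 0.6389
  = 63.89%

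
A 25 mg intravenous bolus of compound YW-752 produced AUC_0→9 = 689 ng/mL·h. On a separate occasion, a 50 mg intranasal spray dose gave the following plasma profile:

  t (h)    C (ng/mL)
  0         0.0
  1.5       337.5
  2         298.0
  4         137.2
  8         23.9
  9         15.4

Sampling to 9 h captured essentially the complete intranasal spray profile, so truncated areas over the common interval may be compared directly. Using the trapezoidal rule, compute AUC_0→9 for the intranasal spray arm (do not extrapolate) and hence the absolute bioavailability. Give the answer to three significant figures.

Trapezoidal AUC_0→9 (intranasal spray):
  [0→1.5]: (0.0+337.5)/2 × 1.5 = 253.125
  [1.5→2]: (337.5+298.0)/2 × 0.5 = 158.875
  [2→4]: (298.0+137.2)/2 × 2 = 435.2
  [4→8]: (137.2+23.9)/2 × 4 = 322.2
  [8→9]: (23.9+15.4)/2 × 1 = 19.65
  Sum = 1189.05 ng/mL·h
F = (AUC_ev/D_ev)/(AUC_iv/D_iv) = (1189.05/50)/(689/25) = 23.781/27.56 = 0.8629

F = 0.863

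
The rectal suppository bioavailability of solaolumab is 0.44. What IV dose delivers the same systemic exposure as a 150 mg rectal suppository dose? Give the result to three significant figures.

Systemic exposure from an extravascular dose = F × D_ev, so the equivalent IV dose is F × D_ev.
D_iv = F × D_ev = 0.44 × 150 = 66 mg

D_iv = 66.0 mg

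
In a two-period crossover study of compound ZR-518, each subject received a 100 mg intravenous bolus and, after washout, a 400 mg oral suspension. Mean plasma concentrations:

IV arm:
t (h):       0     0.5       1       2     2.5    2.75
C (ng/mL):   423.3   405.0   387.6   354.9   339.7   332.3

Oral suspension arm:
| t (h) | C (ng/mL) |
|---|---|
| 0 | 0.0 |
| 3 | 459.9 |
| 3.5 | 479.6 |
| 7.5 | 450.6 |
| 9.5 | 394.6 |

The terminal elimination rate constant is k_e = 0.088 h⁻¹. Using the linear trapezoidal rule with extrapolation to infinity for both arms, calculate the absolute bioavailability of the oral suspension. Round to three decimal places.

F = 0.422

Trapezoidal AUC_0→2.75 (IV):
  [0→0.5]: (423.3+405.0)/2 × 0.5 = 207.075
  [0.5→1]: (405.0+387.6)/2 × 0.5 = 198.15
  [1→2]: (387.6+354.9)/2 × 1 = 371.25
  [2→2.5]: (354.9+339.7)/2 × 0.5 = 173.65
  [2.5→2.75]: (339.7+332.3)/2 × 0.25 = 84.0
  Sum = 1034.125 ng/mL·h
IV tail: 332.3/0.088 = 3776.136; AUC_iv,0→∞ = 1034.125 + 3776.136 = 4810.261 ng/mL·h
Trapezoidal AUC_0→9.5 (oral suspension):
  [0→3]: (0.0+459.9)/2 × 3 = 689.85
  [3→3.5]: (459.9+479.6)/2 × 0.5 = 234.875
  [3.5→7.5]: (479.6+450.6)/2 × 4 = 1860.4
  [7.5→9.5]: (450.6+394.6)/2 × 2 = 845.2
  Sum = 3630.325 ng/mL·h
oral suspension tail: 394.6/0.088 = 4484.091; AUC_ev,0→∞ = 3630.325 + 4484.091 = 8114.416 ng/mL·h
F = (AUC_ev/D_ev)/(AUC_iv/D_iv) = (8114.416/400)/(4810.261/100) = 20.28604/48.10261 = 0.4217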